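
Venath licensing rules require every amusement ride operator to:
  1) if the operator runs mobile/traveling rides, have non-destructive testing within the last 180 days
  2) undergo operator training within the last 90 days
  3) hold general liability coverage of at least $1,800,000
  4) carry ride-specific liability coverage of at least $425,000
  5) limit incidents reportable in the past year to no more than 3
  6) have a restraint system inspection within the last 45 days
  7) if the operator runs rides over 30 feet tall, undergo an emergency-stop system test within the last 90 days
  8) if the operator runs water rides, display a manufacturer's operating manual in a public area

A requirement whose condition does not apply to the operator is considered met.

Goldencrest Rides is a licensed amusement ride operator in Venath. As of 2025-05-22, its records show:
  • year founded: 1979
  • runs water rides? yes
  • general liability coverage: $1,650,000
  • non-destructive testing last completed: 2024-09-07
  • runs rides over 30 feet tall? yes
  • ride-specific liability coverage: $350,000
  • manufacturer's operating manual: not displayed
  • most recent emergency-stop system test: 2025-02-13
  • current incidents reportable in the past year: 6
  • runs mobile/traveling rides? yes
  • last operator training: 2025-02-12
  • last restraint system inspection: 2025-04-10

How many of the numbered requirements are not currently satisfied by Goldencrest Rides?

7

1. condition 'runs mobile/traveling rides' holds; non-destructive testing 257 days ago vs limit 180 → not met
2. operator training 99 days ago vs limit 90 → not met
3. general liability coverage $1,650,000 < $1,800,000 → not met
4. ride-specific liability coverage $350,000 < $425,000 → not met
5. incidents reportable in the past year 6 > 3 → not met
6. restraint system inspection 42 days ago vs limit 45 → met
7. condition 'runs rides over 30 feet tall' holds; emergency-stop system test 98 days ago vs limit 90 → not met
8. condition 'runs water rides' holds; manufacturer's operating manual absent → not met
Not met: 7 of 8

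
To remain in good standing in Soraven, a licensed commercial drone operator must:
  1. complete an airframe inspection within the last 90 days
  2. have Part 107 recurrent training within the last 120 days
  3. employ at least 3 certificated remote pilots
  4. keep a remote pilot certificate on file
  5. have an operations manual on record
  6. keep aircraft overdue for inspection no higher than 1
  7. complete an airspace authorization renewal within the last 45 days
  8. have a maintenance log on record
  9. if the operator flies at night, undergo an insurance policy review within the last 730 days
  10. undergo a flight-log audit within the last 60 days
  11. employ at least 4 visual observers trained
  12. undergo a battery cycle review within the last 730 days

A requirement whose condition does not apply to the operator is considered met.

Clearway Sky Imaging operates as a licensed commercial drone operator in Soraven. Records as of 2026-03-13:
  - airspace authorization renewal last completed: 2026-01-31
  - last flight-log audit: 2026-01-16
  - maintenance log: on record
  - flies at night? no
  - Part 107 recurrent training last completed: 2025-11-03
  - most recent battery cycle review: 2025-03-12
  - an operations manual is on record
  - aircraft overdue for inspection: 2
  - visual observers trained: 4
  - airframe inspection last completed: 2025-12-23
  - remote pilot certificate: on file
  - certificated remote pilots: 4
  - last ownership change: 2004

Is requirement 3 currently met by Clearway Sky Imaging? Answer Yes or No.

Yes

3. certificated remote pilots 4 ≥ 3 → met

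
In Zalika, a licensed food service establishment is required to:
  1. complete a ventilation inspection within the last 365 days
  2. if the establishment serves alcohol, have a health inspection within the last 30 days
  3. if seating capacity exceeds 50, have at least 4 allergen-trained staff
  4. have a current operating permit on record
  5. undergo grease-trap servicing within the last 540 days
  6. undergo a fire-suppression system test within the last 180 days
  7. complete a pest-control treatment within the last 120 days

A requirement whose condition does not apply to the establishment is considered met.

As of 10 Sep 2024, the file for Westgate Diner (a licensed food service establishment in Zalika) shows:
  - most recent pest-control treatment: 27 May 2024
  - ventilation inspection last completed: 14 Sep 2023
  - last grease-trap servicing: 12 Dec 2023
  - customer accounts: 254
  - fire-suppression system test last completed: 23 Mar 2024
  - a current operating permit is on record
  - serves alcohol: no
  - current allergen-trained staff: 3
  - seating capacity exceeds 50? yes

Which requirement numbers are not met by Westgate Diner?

1. ventilation inspection 362 days ago vs limit 365 → met
2. condition 'serves alcohol' does not hold → requirement n/a → met
3. condition 'seating capacity exceeds 50' holds; allergen-trained staff 3 < 4 → not met
4. current operating permit present → met
5. grease-trap servicing 273 days ago vs limit 540 → met
6. fire-suppression system test 171 days ago vs limit 180 → met
7. pest-control treatment 106 days ago vs limit 120 → met
Not met: 3

3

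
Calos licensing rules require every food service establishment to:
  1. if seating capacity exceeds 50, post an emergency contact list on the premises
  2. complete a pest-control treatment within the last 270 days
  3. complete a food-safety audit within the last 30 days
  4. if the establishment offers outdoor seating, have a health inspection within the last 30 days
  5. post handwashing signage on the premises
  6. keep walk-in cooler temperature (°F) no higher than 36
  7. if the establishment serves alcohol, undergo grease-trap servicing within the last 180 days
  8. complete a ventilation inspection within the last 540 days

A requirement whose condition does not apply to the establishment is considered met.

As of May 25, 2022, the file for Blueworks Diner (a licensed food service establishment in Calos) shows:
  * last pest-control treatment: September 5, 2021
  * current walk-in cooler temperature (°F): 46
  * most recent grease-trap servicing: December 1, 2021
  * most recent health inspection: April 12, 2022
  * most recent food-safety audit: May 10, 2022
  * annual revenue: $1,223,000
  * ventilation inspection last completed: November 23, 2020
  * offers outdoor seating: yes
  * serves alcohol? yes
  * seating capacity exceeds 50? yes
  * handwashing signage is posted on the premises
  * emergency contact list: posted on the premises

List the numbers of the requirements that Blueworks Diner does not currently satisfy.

1. condition 'seating capacity exceeds 50' holds; emergency contact list present → met
2. pest-control treatment 262 days ago vs limit 270 → met
3. food-safety audit 15 days ago vs limit 30 → met
4. condition 'offers outdoor seating' holds; health inspection 43 days ago vs limit 30 → not met
5. handwashing signage present → met
6. walk-in cooler temperature (°F) 46 > 36 → not met
7. condition 'serves alcohol' holds; grease-trap servicing 175 days ago vs limit 180 → met
8. ventilation inspection 548 days ago vs limit 540 → not met
Not met: 4, 6, 8

4, 6, 8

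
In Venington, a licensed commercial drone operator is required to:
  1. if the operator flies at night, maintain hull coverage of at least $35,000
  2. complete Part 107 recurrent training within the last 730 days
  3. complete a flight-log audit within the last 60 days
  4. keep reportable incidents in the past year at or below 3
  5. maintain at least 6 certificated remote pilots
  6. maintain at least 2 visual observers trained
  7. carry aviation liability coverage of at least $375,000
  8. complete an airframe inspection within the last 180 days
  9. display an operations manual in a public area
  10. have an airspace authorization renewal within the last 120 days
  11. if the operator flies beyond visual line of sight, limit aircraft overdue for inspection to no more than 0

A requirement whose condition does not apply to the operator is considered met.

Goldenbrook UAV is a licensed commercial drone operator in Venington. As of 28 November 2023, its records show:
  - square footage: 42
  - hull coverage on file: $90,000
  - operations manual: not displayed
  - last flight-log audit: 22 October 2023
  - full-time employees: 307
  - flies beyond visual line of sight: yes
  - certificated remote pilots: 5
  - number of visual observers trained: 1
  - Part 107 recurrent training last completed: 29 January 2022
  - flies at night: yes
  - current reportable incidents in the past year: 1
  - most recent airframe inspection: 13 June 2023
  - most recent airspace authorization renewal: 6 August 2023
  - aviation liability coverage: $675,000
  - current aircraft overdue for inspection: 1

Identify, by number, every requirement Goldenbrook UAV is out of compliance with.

1. condition 'flies at night' holds; hull coverage $90,000 ≥ $35,000 → met
2. Part 107 recurrent training 668 days ago vs limit 730 → met
3. flight-log audit 37 days ago vs limit 60 → met
4. reportable incidents in the past year 1 ≤ 3 → met
5. certificated remote pilots 5 < 6 → not met
6. visual observers trained 1 < 2 → not met
7. aviation liability coverage $675,000 ≥ $375,000 → met
8. airframe inspection 168 days ago vs limit 180 → met
9. operations manual absent → not met
10. airspace authorization renewal 114 days ago vs limit 120 → met
11. condition 'flies beyond visual line of sight' holds; aircraft overdue for inspection 1 > 0 → not met
Not met: 5, 6, 9, 11

5, 6, 9, 11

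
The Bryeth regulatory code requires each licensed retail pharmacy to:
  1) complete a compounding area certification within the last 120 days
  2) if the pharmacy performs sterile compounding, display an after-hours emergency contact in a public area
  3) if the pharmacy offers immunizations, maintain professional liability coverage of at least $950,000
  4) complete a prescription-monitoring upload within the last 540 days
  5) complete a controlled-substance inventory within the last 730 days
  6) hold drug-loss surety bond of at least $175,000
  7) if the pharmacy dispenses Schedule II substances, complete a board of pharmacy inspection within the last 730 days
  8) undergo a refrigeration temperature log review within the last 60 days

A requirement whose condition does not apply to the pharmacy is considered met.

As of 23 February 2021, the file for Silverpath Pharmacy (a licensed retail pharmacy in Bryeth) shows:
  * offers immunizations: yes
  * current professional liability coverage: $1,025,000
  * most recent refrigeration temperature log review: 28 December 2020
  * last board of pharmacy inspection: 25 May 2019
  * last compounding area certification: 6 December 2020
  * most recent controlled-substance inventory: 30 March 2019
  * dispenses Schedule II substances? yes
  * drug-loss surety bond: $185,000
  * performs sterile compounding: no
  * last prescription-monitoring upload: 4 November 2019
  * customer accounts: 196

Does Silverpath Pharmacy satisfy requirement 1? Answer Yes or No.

1. compounding area certification 79 days ago vs limit 120 → met

Yes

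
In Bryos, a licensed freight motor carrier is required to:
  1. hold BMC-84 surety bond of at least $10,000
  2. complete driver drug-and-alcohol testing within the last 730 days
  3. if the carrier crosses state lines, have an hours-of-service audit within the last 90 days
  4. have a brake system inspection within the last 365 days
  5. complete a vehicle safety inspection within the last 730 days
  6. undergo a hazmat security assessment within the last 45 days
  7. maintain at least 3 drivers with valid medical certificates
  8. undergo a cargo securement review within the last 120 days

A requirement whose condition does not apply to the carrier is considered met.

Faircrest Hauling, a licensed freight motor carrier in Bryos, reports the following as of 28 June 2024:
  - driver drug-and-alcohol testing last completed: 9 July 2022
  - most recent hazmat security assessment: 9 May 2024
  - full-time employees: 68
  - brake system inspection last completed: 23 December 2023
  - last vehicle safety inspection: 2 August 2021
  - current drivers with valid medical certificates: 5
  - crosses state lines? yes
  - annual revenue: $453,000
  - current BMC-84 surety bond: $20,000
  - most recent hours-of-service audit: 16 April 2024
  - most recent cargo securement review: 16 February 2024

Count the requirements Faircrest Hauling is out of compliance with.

3

1. BMC-84 surety bond $20,000 ≥ $10,000 → met
2. driver drug-and-alcohol testing 720 days ago vs limit 730 → met
3. condition 'crosses state lines' holds; hours-of-service audit 73 days ago vs limit 90 → met
4. brake system inspection 188 days ago vs limit 365 → met
5. vehicle safety inspection 1061 days ago vs limit 730 → not met
6. hazmat security assessment 50 days ago vs limit 45 → not met
7. drivers with valid medical certificates 5 ≥ 3 → met
8. cargo securement review 133 days ago vs limit 120 → not met
Not met: 3 of 8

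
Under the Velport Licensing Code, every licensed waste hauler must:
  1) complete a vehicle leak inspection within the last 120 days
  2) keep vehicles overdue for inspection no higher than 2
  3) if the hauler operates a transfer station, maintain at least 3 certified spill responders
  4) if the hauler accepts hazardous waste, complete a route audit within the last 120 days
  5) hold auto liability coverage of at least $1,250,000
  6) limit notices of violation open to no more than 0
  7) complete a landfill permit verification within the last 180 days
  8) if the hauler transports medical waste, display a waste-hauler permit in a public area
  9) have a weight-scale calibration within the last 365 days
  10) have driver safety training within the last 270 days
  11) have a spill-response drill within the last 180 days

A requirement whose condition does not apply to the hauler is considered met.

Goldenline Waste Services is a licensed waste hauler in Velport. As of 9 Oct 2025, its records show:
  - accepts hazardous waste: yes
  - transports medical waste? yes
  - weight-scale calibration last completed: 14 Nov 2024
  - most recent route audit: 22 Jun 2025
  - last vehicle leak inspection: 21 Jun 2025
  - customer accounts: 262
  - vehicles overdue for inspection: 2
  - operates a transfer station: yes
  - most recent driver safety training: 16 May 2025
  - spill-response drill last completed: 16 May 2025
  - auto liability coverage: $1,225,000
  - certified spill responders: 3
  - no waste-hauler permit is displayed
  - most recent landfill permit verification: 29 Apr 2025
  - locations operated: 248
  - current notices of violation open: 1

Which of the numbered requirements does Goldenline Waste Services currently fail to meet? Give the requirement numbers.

1. vehicle leak inspection 110 days ago vs limit 120 → met
2. vehicles overdue for inspection 2 ≤ 2 → met
3. condition 'operates a transfer station' holds; certified spill responders 3 ≥ 3 → met
4. condition 'accepts hazardous waste' holds; route audit 109 days ago vs limit 120 → met
5. auto liability coverage $1,225,000 < $1,250,000 → not met
6. notices of violation open 1 > 0 → not met
7. landfill permit verification 163 days ago vs limit 180 → met
8. condition 'transports medical waste' holds; waste-hauler permit absent → not met
9. weight-scale calibration 329 days ago vs limit 365 → met
10. driver safety training 146 days ago vs limit 270 → met
11. spill-response drill 146 days ago vs limit 180 → met
Not met: 5, 6, 8

5, 6, 8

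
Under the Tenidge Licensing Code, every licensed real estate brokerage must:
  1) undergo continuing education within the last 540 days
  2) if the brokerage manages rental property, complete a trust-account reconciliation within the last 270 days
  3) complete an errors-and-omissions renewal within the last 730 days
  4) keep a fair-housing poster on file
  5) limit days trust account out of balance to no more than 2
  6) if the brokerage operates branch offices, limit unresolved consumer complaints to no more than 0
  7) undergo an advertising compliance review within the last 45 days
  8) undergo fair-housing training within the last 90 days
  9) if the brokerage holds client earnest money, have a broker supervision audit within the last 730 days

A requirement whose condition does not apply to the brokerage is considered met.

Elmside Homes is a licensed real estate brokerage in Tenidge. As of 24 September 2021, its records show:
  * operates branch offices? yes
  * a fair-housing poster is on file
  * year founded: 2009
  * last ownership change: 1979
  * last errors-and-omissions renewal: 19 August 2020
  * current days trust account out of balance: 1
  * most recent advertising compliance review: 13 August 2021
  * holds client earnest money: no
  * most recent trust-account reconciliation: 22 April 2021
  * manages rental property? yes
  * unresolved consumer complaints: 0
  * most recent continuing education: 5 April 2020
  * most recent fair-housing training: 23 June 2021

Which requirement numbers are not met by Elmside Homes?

8

1. continuing education 537 days ago vs limit 540 → met
2. condition 'manages rental property' holds; trust-account reconciliation 155 days ago vs limit 270 → met
3. errors-and-omissions renewal 401 days ago vs limit 730 → met
4. fair-housing poster present → met
5. days trust account out of balance 1 ≤ 2 → met
6. condition 'operates branch offices' holds; unresolved consumer complaints 0 ≤ 0 → met
7. advertising compliance review 42 days ago vs limit 45 → met
8. fair-housing training 93 days ago vs limit 90 → not met
9. condition 'holds client earnest money' does not hold → requirement n/a → met
Not met: 8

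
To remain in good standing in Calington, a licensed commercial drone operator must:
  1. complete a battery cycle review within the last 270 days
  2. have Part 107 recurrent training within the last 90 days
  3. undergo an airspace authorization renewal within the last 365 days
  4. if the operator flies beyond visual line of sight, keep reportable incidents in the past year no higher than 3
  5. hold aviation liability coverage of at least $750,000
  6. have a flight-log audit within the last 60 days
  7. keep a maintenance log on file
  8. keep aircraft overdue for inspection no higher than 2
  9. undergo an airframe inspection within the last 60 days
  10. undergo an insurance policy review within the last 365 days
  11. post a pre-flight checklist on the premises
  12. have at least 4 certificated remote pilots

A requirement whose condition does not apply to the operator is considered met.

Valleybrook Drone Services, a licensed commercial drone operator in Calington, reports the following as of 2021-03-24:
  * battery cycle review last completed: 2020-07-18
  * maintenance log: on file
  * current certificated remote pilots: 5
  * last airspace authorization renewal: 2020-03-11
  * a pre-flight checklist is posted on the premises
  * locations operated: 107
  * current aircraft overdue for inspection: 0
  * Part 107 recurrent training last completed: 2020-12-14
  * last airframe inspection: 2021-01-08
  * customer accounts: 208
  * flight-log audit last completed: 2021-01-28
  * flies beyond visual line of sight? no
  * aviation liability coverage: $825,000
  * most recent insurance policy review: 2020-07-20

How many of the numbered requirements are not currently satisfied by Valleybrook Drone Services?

3

1. battery cycle review 249 days ago vs limit 270 → met
2. Part 107 recurrent training 100 days ago vs limit 90 → not met
3. airspace authorization renewal 378 days ago vs limit 365 → not met
4. condition 'flies beyond visual line of sight' does not hold → requirement n/a → met
5. aviation liability coverage $825,000 ≥ $750,000 → met
6. flight-log audit 55 days ago vs limit 60 → met
7. maintenance log present → met
8. aircraft overdue for inspection 0 ≤ 2 → met
9. airframe inspection 75 days ago vs limit 60 → not met
10. insurance policy review 247 days ago vs limit 365 → met
11. pre-flight checklist present → met
12. certificated remote pilots 5 ≥ 4 → met
Not met: 3 of 12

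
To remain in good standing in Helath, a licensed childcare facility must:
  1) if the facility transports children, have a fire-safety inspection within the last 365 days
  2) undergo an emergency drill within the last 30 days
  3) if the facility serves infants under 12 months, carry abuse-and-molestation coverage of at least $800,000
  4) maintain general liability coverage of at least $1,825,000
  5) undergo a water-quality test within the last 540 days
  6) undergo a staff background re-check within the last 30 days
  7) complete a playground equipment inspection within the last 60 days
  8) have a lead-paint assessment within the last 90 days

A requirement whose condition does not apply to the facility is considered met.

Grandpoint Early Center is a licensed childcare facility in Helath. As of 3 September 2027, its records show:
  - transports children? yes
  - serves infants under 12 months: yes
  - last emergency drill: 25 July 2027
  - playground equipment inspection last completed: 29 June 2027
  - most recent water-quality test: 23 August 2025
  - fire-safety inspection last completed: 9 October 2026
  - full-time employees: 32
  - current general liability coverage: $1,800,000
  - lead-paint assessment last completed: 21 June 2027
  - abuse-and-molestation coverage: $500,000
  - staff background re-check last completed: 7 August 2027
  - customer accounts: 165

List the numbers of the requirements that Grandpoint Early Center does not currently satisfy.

1. condition 'transports children' holds; fire-safety inspection 329 days ago vs limit 365 → met
2. emergency drill 40 days ago vs limit 30 → not met
3. condition 'serves infants under 12 months' holds; abuse-and-molestation coverage $500,000 < $800,000 → not met
4. general liability coverage $1,800,000 < $1,825,000 → not met
5. water-quality test 741 days ago vs limit 540 → not met
6. staff background re-check 27 days ago vs limit 30 → met
7. playground equipment inspection 66 days ago vs limit 60 → not met
8. lead-paint assessment 74 days ago vs limit 90 → met
Not met: 2, 3, 4, 5, 7

2, 3, 4, 5, 7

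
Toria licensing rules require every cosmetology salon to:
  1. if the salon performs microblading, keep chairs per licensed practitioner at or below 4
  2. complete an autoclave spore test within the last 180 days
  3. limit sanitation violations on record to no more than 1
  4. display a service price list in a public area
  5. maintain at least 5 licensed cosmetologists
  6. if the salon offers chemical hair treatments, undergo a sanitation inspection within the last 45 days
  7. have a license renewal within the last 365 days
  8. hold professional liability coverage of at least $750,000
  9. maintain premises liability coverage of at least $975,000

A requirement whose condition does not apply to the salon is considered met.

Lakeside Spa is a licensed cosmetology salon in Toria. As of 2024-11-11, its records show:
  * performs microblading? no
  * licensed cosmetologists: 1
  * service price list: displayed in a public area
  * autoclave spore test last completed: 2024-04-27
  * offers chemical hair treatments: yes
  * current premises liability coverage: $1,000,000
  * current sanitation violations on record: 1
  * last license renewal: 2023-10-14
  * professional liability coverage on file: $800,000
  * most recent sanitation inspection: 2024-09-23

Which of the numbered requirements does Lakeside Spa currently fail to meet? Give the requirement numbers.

1. condition 'performs microblading' does not hold → requirement n/a → met
2. autoclave spore test 198 days ago vs limit 180 → not met
3. sanitation violations on record 1 ≤ 1 → met
4. service price list present → met
5. licensed cosmetologists 1 < 5 → not met
6. condition 'offers chemical hair treatments' holds; sanitation inspection 49 days ago vs limit 45 → not met
7. license renewal 394 days ago vs limit 365 → not met
8. professional liability coverage $800,000 ≥ $750,000 → met
9. premises liability coverage $1,000,000 ≥ $975,000 → met
Not met: 2, 5, 6, 7

2, 5, 6, 7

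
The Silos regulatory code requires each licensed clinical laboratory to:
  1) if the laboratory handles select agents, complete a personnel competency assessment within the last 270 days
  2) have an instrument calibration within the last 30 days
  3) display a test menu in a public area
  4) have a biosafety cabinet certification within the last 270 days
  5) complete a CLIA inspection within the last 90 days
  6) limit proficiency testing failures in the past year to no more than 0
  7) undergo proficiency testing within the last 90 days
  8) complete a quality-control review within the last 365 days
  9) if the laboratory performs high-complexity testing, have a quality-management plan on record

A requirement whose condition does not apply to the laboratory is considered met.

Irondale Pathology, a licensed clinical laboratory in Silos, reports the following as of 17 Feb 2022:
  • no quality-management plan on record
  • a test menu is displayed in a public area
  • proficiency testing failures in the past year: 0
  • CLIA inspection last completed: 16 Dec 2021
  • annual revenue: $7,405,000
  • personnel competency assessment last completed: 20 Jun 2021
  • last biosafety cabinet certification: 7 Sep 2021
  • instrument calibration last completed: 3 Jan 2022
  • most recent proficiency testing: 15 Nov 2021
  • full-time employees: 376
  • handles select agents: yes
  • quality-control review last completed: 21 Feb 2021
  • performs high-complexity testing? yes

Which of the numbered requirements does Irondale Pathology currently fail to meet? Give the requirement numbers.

1. condition 'handles select agents' holds; personnel competency assessment 242 days ago vs limit 270 → met
2. instrument calibration 45 days ago vs limit 30 → not met
3. test menu present → met
4. biosafety cabinet certification 163 days ago vs limit 270 → met
5. CLIA inspection 63 days ago vs limit 90 → met
6. proficiency testing failures in the past year 0 ≤ 0 → met
7. proficiency testing 94 days ago vs limit 90 → not met
8. quality-control review 361 days ago vs limit 365 → met
9. condition 'performs high-complexity testing' holds; quality-management plan absent → not met
Not met: 2, 7, 9

2, 7, 9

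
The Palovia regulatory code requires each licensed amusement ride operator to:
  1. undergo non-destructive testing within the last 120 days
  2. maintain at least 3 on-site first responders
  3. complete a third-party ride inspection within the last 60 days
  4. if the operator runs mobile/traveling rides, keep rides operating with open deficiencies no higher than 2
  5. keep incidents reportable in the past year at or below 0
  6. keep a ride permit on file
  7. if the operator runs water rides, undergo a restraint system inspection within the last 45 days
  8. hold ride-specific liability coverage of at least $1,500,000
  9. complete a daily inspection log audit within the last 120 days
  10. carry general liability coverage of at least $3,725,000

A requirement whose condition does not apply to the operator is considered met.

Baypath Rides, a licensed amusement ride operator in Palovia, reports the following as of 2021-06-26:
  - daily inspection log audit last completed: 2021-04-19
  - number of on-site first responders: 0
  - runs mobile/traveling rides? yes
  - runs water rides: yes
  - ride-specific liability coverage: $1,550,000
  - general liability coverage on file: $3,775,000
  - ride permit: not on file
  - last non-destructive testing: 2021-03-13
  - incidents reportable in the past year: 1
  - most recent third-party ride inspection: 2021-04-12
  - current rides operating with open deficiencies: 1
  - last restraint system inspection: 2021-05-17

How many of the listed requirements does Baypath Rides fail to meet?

4

1. non-destructive testing 105 days ago vs limit 120 → met
2. on-site first responders 0 < 3 → not met
3. third-party ride inspection 75 days ago vs limit 60 → not met
4. condition 'runs mobile/traveling rides' holds; rides operating with open deficiencies 1 ≤ 2 → met
5. incidents reportable in the past year 1 > 0 → not met
6. ride permit absent → not met
7. condition 'runs water rides' holds; restraint system inspection 40 days ago vs limit 45 → met
8. ride-specific liability coverage $1,550,000 ≥ $1,500,000 → met
9. daily inspection log audit 68 days ago vs limit 120 → met
10. general liability coverage $3,775,000 ≥ $3,725,000 → met
Not met: 4 of 10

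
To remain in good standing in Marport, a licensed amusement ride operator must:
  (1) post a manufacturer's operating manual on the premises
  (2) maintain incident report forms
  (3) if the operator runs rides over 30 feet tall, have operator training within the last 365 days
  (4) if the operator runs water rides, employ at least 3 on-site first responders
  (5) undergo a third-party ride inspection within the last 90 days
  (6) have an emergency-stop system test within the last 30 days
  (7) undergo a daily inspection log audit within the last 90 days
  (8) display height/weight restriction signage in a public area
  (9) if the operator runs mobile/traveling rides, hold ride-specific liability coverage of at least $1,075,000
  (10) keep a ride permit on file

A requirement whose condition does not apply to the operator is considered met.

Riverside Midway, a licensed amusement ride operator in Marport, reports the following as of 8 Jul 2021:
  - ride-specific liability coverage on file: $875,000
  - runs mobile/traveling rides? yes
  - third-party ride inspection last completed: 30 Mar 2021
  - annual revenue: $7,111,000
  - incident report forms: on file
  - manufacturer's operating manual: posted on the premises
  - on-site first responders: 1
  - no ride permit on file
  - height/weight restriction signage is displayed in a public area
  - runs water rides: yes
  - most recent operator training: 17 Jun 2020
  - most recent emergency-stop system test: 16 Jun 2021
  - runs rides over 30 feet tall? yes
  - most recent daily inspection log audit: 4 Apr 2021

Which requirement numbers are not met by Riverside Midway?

1. manufacturer's operating manual present → met
2. incident report forms present → met
3. condition 'runs rides over 30 feet tall' holds; operator training 386 days ago vs limit 365 → not met
4. condition 'runs water rides' holds; on-site first responders 1 < 3 → not met
5. third-party ride inspection 100 days ago vs limit 90 → not met
6. emergency-stop system test 22 days ago vs limit 30 → met
7. daily inspection log audit 95 days ago vs limit 90 → not met
8. height/weight restriction signage present → met
9. condition 'runs mobile/traveling rides' holds; ride-specific liability coverage $875,000 < $1,075,000 → not met
10. ride permit absent → not met
Not met: 3, 4, 5, 7, 9, 10

3, 4, 5, 7, 9, 10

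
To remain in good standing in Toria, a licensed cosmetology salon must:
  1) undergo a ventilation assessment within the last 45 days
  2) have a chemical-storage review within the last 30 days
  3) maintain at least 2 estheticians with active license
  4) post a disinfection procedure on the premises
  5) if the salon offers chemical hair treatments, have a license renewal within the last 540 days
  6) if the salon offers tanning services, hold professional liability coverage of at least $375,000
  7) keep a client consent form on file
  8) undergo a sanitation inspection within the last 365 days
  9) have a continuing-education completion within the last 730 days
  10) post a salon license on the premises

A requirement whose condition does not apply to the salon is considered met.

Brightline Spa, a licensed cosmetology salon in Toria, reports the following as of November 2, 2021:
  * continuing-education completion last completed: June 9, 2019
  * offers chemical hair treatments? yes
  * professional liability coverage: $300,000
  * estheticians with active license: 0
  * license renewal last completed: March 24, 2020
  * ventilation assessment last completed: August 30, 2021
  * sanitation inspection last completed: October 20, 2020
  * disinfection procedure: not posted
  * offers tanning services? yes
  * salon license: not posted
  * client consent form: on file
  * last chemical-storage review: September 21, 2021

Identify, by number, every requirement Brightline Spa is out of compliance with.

1, 2, 3, 4, 5, 6, 8, 9, 10

1. ventilation assessment 64 days ago vs limit 45 → not met
2. chemical-storage review 42 days ago vs limit 30 → not met
3. estheticians with active license 0 < 2 → not met
4. disinfection procedure absent → not met
5. condition 'offers chemical hair treatments' holds; license renewal 588 days ago vs limit 540 → not met
6. condition 'offers tanning services' holds; professional liability coverage $300,000 < $375,000 → not met
7. client consent form present → met
8. sanitation inspection 378 days ago vs limit 365 → not met
9. continuing-education completion 877 days ago vs limit 730 → not met
10. salon license absent → not met
Not met: 1, 2, 3, 4, 5, 6, 8, 9, 10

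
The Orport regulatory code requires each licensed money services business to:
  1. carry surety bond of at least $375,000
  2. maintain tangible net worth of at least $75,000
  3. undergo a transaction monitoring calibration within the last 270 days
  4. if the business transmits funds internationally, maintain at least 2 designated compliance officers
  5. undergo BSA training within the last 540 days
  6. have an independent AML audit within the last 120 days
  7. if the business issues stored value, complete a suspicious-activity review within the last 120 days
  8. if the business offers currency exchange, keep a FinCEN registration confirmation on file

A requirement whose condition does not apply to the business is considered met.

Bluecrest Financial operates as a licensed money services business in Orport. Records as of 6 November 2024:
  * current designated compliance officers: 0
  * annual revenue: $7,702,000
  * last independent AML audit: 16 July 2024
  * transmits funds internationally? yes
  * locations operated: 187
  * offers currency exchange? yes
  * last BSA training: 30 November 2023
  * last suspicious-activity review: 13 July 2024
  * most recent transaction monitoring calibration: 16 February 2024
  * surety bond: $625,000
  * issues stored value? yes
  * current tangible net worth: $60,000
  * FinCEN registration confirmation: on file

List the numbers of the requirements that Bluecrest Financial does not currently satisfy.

1. surety bond $625,000 ≥ $375,000 → met
2. tangible net worth $60,000 < $75,000 → not met
3. transaction monitoring calibration 264 days ago vs limit 270 → met
4. condition 'transmits funds internationally' holds; designated compliance officers 0 < 2 → not met
5. BSA training 342 days ago vs limit 540 → met
6. independent AML audit 113 days ago vs limit 120 → met
7. condition 'issues stored value' holds; suspicious-activity review 116 days ago vs limit 120 → met
8. condition 'offers currency exchange' holds; FinCEN registration confirmation present → met
Not met: 2, 4

2, 4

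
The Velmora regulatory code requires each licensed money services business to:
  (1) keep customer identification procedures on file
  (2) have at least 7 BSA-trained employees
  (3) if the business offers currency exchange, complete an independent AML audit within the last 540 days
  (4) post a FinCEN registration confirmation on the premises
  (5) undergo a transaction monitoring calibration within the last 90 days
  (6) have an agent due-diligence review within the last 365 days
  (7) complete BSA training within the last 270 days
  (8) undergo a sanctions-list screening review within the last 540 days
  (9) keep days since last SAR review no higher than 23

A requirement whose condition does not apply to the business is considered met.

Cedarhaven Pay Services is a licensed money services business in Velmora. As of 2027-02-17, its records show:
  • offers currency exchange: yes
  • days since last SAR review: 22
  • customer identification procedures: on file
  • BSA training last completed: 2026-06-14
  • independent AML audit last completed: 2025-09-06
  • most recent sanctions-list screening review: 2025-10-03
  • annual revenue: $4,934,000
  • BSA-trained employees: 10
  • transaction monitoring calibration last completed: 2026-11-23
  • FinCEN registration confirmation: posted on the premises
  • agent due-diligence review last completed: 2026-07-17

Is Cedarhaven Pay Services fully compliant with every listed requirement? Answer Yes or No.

1. customer identification procedures present → met
2. BSA-trained employees 10 ≥ 7 → met
3. condition 'offers currency exchange' holds; independent AML audit 529 days ago vs limit 540 → met
4. FinCEN registration confirmation present → met
5. transaction monitoring calibration 86 days ago vs limit 90 → met
6. agent due-diligence review 215 days ago vs limit 365 → met
7. BSA training 248 days ago vs limit 270 → met
8. sanctions-list screening review 502 days ago vs limit 540 → met
9. days since last SAR review 22 ≤ 23 → met
All met.

Yes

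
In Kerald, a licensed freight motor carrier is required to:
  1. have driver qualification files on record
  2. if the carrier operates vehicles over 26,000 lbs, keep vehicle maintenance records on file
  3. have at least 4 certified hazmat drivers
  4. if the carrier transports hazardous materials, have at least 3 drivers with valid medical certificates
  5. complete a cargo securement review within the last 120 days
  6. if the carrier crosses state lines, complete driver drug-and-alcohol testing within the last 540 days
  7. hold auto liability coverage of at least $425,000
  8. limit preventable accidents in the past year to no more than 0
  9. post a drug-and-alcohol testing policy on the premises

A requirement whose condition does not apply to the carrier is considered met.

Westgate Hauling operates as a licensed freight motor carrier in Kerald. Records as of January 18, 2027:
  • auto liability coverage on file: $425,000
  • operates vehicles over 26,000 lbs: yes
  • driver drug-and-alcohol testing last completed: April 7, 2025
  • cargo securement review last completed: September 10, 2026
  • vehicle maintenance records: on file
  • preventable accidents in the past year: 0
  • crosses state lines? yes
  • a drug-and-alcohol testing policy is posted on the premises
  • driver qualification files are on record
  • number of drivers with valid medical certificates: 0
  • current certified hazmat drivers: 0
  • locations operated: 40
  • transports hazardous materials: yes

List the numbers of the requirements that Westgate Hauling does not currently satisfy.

3, 4, 5, 6

1. driver qualification files present → met
2. condition 'operates vehicles over 26,000 lbs' holds; vehicle maintenance records present → met
3. certified hazmat drivers 0 < 4 → not met
4. condition 'transports hazardous materials' holds; drivers with valid medical certificates 0 < 3 → not met
5. cargo securement review 130 days ago vs limit 120 → not met
6. condition 'crosses state lines' holds; driver drug-and-alcohol testing 651 days ago vs limit 540 → not met
7. auto liability coverage $425,000 ≥ $425,000 → met
8. preventable accidents in the past year 0 ≤ 0 → met
9. drug-and-alcohol testing policy present → met
Not met: 3, 4, 5, 6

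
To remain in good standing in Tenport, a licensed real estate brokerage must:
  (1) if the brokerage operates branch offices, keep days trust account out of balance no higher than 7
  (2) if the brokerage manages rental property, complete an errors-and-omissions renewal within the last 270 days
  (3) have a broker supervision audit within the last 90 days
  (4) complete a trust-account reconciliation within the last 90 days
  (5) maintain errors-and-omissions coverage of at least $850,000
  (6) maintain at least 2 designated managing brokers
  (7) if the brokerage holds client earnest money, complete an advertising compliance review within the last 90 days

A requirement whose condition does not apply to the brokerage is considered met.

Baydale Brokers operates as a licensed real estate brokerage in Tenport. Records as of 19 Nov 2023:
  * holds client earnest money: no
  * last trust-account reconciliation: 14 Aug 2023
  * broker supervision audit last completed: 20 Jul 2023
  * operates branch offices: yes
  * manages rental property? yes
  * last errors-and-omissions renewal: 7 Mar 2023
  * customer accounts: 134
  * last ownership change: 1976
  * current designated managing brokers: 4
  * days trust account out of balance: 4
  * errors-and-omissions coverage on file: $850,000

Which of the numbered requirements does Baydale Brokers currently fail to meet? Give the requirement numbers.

3, 4

1. condition 'operates branch offices' holds; days trust account out of balance 4 ≤ 7 → met
2. condition 'manages rental property' holds; errors-and-omissions renewal 257 days ago vs limit 270 → met
3. broker supervision audit 122 days ago vs limit 90 → not met
4. trust-account reconciliation 97 days ago vs limit 90 → not met
5. errors-and-omissions coverage $850,000 ≥ $850,000 → met
6. designated managing brokers 4 ≥ 2 → met
7. condition 'holds client earnest money' does not hold → requirement n/a → met
Not met: 3, 4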